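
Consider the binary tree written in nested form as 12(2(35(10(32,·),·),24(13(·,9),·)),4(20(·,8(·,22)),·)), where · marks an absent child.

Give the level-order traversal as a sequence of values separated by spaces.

Level-order visits nodes level by level from the root, left to right within each level.
Level 0: 12
Level 1: 2, 4
Level 2: 35, 24, 20
Level 3: 10, 13, 8
Level 4: 32, 9, 22

12 2 4 35 24 20 10 13 8 32 9 22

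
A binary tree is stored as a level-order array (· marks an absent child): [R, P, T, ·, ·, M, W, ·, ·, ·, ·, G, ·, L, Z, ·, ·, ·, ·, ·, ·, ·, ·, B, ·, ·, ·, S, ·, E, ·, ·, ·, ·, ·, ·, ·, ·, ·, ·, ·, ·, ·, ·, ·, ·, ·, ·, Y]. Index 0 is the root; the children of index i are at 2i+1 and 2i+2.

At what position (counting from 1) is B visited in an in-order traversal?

In-order visits the left subtree, then the node, then the right subtree.
At R: go left to P.
  P is a leaf — visit P.
Visit R.
At R: go right to T.
  At T: go left to M.
    At M: go left to G.
      At G: go left to B.
        At B: no left child.
        Visit B.
        At B: go right to Y.
          Y is a leaf — visit Y.
      Visit G.
      At G: no right child.
    Visit M.
    At M: no right child.
  Visit T.
  At T: go right to W.
    At W: go left to L.
      At L: go left to S.
        S is a leaf — visit S.
      Visit L.
      At L: no right child.
    Visit W.
    At W: go right to Z.
      At Z: go left to E.
        E is a leaf — visit E.
      Visit Z.
      At Z: no right child.
Full in-order sequence: P, R, B, Y, G, M, T, S, L, W, E, Z.

3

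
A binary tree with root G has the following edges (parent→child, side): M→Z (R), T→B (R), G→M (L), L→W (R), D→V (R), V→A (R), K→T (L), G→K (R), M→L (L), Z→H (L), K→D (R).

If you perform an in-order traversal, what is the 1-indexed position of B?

8

In-order visits the left subtree, then the node, then the right subtree.
At G: go left to M.
  At M: go left to L.
    At L: no left child.
    Visit L.
    At L: go right to W.
      W is a leaf — visit W.
  Visit M.
  At M: go right to Z.
    At Z: go left to H.
      H is a leaf — visit H.
    Visit Z.
    At Z: no right child.
Visit G.
At G: go right to K.
  At K: go left to T.
    At T: no left child.
    Visit T.
    At T: go right to B.
      B is a leaf — visit B.
  Visit K.
  At K: go right to D.
    At D: no left child.
    Visit D.
    At D: go right to V.
      At V: no left child.
      Visit V.
      At V: go right to A.
        A is a leaf — visit A.
Full in-order sequence: L, W, M, H, Z, G, T, B, K, D, V, A.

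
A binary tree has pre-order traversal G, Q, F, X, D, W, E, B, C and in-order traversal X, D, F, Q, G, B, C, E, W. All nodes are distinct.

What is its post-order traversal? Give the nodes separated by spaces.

The first element of pre-order is the root; it splits in-order into left and right subtrees.
Root G: left subtree has 4 nodes {X, D, F, Q}, right has 4 {B, C, E, W}.
  Root Q: left subtree has 3 nodes {X, D, F}, right has 0 { }.
    Root F: left subtree has 2 nodes {X, D}, right has 0 { }.
      Root X: left subtree has 0 nodes { }, right has 1 {D}.
  Root W: left subtree has 3 nodes {B, C, E}, right has 0 { }.
    Root E: left subtree has 2 nodes {B, C}, right has 0 { }.
      Root B: left subtree has 0 nodes { }, right has 1 {C}.

D X F Q C B E W G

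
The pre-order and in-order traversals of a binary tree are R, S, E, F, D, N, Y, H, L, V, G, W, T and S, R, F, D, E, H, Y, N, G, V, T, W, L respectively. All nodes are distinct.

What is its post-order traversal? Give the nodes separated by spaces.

S D F H Y G T W V L N E R

The first element of pre-order is the root; it splits in-order into left and right subtrees.
Root R: left subtree has 1 node {S}, right has 11 {F, D, E, H, Y, N, G, V, T, W, L}.
  Root E: left subtree has 2 nodes {F, D}, right has 8 {H, Y, N, G, V, T, W, L}.
    Root F: left subtree has 0 nodes { }, right has 1 {D}.
    Root N: left subtree has 2 nodes {H, Y}, right has 5 {G, V, T, W, L}.
      Root Y: left subtree has 1 node {H}, right has 0 { }.
      Root L: left subtree has 4 nodes {G, V, T, W}, right has 0 { }.
        Root V: left subtree has 1 node {G}, right has 2 {T, W}.
          Root W: left subtree has 1 node {T}, right has 0 { }.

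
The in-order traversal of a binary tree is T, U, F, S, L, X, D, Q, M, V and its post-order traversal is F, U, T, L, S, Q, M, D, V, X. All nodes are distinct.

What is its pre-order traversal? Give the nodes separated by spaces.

X S T U F L V D M Q

The last element of post-order is the root; it splits in-order into left and right subtrees.
Root X: left subtree has 5 nodes {T, U, F, S, L}, right has 4 {D, Q, M, V}.
  Root S: left subtree has 3 nodes {T, U, F}, right has 1 {L}.
    Root T: left subtree has 0 nodes { }, right has 2 {U, F}.
      Root U: left subtree has 0 nodes { }, right has 1 {F}.
  Root V: left subtree has 3 nodes {D, Q, M}, right has 0 { }.
    Root D: left subtree has 0 nodes { }, right has 2 {Q, M}.
      Root M: left subtree has 1 node {Q}, right has 0 { }.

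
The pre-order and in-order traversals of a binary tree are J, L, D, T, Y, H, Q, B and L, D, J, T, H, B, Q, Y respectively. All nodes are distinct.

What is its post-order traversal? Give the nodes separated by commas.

D, L, B, Q, H, Y, T, J

The first element of pre-order is the root; it splits in-order into left and right subtrees.
Root J: left subtree has 2 nodes {L, D}, right has 5 {T, H, B, Q, Y}.
  Root L: left subtree has 0 nodes { }, right has 1 {D}.
  Root T: left subtree has 0 nodes { }, right has 4 {H, B, Q, Y}.
    Root Y: left subtree has 3 nodes {H, B, Q}, right has 0 { }.
      Root H: left subtree has 0 nodes { }, right has 2 {B, Q}.
        Root Q: left subtree has 1 node {B}, right has 0 { }.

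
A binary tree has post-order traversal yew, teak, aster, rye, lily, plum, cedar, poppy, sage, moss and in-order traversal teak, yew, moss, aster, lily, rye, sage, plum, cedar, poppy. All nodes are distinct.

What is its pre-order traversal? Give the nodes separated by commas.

moss, teak, yew, sage, lily, aster, rye, poppy, cedar, plum

The last element of post-order is the root; it splits in-order into left and right subtrees.
Root moss: left subtree has 2 nodes {teak, yew}, right has 7 {aster, lily, rye, sage, plum, cedar, poppy}.
  Root teak: left subtree has 0 nodes { }, right has 1 {yew}.
  Root sage: left subtree has 3 nodes {aster, lily, rye}, right has 3 {plum, cedar, poppy}.
    Root lily: left subtree has 1 node {aster}, right has 1 {rye}.
    Root poppy: left subtree has 2 nodes {plum, cedar}, right has 0 { }.
      Root cedar: left subtree has 1 node {plum}, right has 0 { }.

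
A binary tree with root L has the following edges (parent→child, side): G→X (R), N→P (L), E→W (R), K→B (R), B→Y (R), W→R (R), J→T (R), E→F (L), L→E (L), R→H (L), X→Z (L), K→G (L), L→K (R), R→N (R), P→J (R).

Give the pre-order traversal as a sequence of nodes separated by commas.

Pre-order visits the node, then its left subtree, then its right subtree.
Visit L.
At L: go left to E.
  Visit E.
  At E: go left to F.
    F is a leaf — visit F.
  At E: go right to W.
    Visit W.
    At W: no left child.
    At W: go right to R.
      Visit R.
      At R: go left to H.
        H is a leaf — visit H.
      At R: go right to N.
        Visit N.
        At N: go left to P.
          Visit P.
          At P: no left child.
          At P: go right to J.
            Visit J.
            At J: no left child.
            At J: go right to T.
              T is a leaf — visit T.
        At N: no right child.
At L: go right to K.
  Visit K.
  At K: go left to G.
    Visit G.
    At G: no left child.
    At G: go right to X.
      Visit X.
      At X: go left to Z.
        Z is a leaf — visit Z.
      At X: no right child.
  At K: go right to B.
    Visit B.
    At B: no left child.
    At B: go right to Y.
      Y is a leaf — visit Y.

L, E, F, W, R, H, N, P, J, T, K, G, X, Z, B, Y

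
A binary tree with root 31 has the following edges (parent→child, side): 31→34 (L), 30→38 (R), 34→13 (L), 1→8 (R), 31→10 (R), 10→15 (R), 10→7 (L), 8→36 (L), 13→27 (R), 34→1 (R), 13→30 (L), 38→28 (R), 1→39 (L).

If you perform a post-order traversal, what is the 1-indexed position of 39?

6

Post-order visits the left subtree, then the right subtree, then the node.
At 31: go left to 34.
  At 34: go left to 13.
    At 13: go left to 30.
      At 30: no left child.
      At 30: go right to 38.
        At 38: no left child.
        At 38: go right to 28.
          28 is a leaf — visit 28.
        Visit 38.
      Visit 30.
    At 13: go right to 27.
      27 is a leaf — visit 27.
    Visit 13.
  At 34: go right to 1.
    At 1: go left to 39.
      39 is a leaf — visit 39.
    At 1: go right to 8.
      At 8: go left to 36.
        36 is a leaf — visit 36.
      At 8: no right child.
      Visit 8.
    Visit 1.
  Visit 34.
At 31: go right to 10.
  At 10: go left to 7.
    7 is a leaf — visit 7.
  At 10: go right to 15.
    15 is a leaf — visit 15.
  Visit 10.
Visit 31.
Full post-order sequence: 28, 38, 30, 27, 13, 39, 36, 8, 1, 34, 7, 15, 10, 31.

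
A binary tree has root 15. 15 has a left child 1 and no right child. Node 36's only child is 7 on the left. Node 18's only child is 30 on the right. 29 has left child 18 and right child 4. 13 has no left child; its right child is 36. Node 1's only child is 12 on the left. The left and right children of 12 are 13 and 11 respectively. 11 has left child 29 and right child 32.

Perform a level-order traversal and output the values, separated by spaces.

Level-order visits nodes level by level from the root, left to right within each level.
Level 0: 15
Level 1: 1
Level 2: 12
Level 3: 13, 11
Level 4: 36, 29, 32
Level 5: 7, 18, 4
Level 6: 30

15 1 12 13 11 36 29 32 7 18 4 30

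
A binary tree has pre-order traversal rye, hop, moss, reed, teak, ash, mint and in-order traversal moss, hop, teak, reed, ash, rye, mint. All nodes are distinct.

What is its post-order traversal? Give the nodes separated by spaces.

The first element of pre-order is the root; it splits in-order into left and right subtrees.
Root rye: left subtree has 5 nodes {moss, hop, teak, reed, ash}, right has 1 {mint}.
  Root hop: left subtree has 1 node {moss}, right has 3 {teak, reed, ash}.
    Root reed: left subtree has 1 node {teak}, right has 1 {ash}.

moss teak ash reed hop mint rye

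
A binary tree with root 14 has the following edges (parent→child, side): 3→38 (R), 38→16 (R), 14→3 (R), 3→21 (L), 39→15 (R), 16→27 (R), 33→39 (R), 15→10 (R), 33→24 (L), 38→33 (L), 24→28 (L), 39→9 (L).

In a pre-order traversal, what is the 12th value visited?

Pre-order visits the node, then its left subtree, then its right subtree.
Visit 14.
At 14: no left child.
At 14: go right to 3.
  Visit 3.
  At 3: go left to 21.
    21 is a leaf — visit 21.
  At 3: go right to 38.
    Visit 38.
    At 38: go left to 33.
      Visit 33.
      At 33: go left to 24.
        Visit 24.
        At 24: go left to 28.
          28 is a leaf — visit 28.
        At 24: no right child.
      At 33: go right to 39.
        Visit 39.
        At 39: go left to 9.
          9 is a leaf — visit 9.
        At 39: go right to 15.
          Visit 15.
          At 15: no left child.
          At 15: go right to 10.
            10 is a leaf — visit 10.
    At 38: go right to 16.
      Visit 16.
      At 16: no left child.
      At 16: go right to 27.
        27 is a leaf — visit 27.
Full pre-order sequence: 14, 3, 21, 38, 33, 24, 28, 39, 9, 15, 10, 16, 27.

16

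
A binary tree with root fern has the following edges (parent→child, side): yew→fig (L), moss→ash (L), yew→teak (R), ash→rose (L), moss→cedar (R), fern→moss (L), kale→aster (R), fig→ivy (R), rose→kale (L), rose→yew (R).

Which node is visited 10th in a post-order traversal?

Post-order visits the left subtree, then the right subtree, then the node.
At fern: go left to moss.
  At moss: go left to ash.
    At ash: go left to rose.
      At rose: go left to kale.
        At kale: no left child.
        At kale: go right to aster.
          aster is a leaf — visit aster.
        Visit kale.
      At rose: go right to yew.
        At yew: go left to fig.
          At fig: no left child.
          At fig: go right to ivy.
            ivy is a leaf — visit ivy.
          Visit fig.
        At yew: go right to teak.
          teak is a leaf — visit teak.
        Visit yew.
      Visit rose.
    At ash: no right child.
    Visit ash.
  At moss: go right to cedar.
    cedar is a leaf — visit cedar.
  Visit moss.
At fern: no right child.
Visit fern.
Full post-order sequence: aster, kale, ivy, fig, teak, yew, rose, ash, cedar, moss, fern.

moss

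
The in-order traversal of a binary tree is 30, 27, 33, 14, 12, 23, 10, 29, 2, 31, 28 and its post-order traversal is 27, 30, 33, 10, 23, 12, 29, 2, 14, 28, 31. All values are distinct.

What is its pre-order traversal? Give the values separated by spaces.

31 14 33 30 27 2 29 12 23 10 28

The last element of post-order is the root; it splits in-order into left and right subtrees.
Root 31: left subtree has 9 nodes {30, 27, 33, 14, 12, 23, 10, 29, 2}, right has 1 {28}.
  Root 14: left subtree has 3 nodes {30, 27, 33}, right has 5 {12, 23, 10, 29, 2}.
    Root 33: left subtree has 2 nodes {30, 27}, right has 0 { }.
      Root 30: left subtree has 0 nodes { }, right has 1 {27}.
    Root 2: left subtree has 4 nodes {12, 23, 10, 29}, right has 0 { }.
      Root 29: left subtree has 3 nodes {12, 23, 10}, right has 0 { }.
        Root 12: left subtree has 0 nodes { }, right has 2 {23, 10}.
          Root 23: left subtree has 0 nodes { }, right has 1 {10}.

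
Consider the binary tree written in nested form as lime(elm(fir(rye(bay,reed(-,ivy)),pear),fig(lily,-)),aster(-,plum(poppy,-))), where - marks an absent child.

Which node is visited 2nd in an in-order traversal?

In-order visits the left subtree, then the node, then the right subtree.
At lime: go left to elm.
  At elm: go left to fir.
    At fir: go left to rye.
      At rye: go left to bay.
        bay is a leaf — visit bay.
      Visit rye.
      At rye: go right to reed.
        At reed: no left child.
        Visit reed.
        At reed: go right to ivy.
          ivy is a leaf — visit ivy.
    Visit fir.
    At fir: go right to pear.
      pear is a leaf — visit pear.
  Visit elm.
  At elm: go right to fig.
    At fig: go left to lily.
      lily is a leaf — visit lily.
    Visit fig.
    At fig: no right child.
Visit lime.
At lime: go right to aster.
  At aster: no left child.
  Visit aster.
  At aster: go right to plum.
    At plum: go left to poppy.
      poppy is a leaf — visit poppy.
    Visit plum.
    At plum: no right child.
Full in-order sequence: bay, rye, reed, ivy, fir, pear, elm, lily, fig, lime, aster, poppy, plum.

rye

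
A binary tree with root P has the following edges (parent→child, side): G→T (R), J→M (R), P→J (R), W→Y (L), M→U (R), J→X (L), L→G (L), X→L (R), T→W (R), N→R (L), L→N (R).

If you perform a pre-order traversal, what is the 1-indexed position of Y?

8

Pre-order visits the node, then its left subtree, then its right subtree.
Visit P.
At P: no left child.
At P: go right to J.
  Visit J.
  At J: go left to X.
    Visit X.
    At X: no left child.
    At X: go right to L.
      Visit L.
      At L: go left to G.
        Visit G.
        At G: no left child.
        At G: go right to T.
          Visit T.
          At T: no left child.
          At T: go right to W.
            Visit W.
            At W: go left to Y.
              Y is a leaf — visit Y.
            At W: no right child.
      At L: go right to N.
        Visit N.
        At N: go left to R.
          R is a leaf — visit R.
        At N: no right child.
  At J: go right to M.
    Visit M.
    At M: no left child.
    At M: go right to U.
      U is a leaf — visit U.
Full pre-order sequence: P, J, X, L, G, T, W, Y, N, R, M, U.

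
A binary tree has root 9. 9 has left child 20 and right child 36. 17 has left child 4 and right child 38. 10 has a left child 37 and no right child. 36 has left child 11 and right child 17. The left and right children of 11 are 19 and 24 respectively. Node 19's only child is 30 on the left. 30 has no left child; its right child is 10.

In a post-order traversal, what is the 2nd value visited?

Post-order visits the left subtree, then the right subtree, then the node.
At 9: go left to 20.
  20 is a leaf — visit 20.
At 9: go right to 36.
  At 36: go left to 11.
    At 11: go left to 19.
      At 19: go left to 30.
        At 30: no left child.
        At 30: go right to 10.
          At 10: go left to 37.
            37 is a leaf — visit 37.
          At 10: no right child.
          Visit 10.
        Visit 30.
      At 19: no right child.
      Visit 19.
    At 11: go right to 24.
      24 is a leaf — visit 24.
    Visit 11.
  At 36: go right to 17.
    At 17: go left to 4.
      4 is a leaf — visit 4.
    At 17: go right to 38.
      38 is a leaf — visit 38.
    Visit 17.
  Visit 36.
Visit 9.
Full post-order sequence: 20, 37, 10, 30, 19, 24, 11, 4, 38, 17, 36, 9.

37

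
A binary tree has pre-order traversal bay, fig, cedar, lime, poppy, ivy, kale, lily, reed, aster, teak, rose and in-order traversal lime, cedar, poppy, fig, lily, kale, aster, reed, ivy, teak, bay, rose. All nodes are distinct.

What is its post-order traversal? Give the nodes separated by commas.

The first element of pre-order is the root; it splits in-order into left and right subtrees.
Root bay: left subtree has 10 nodes {lime, cedar, poppy, fig, lily, kale, aster, reed, ivy, teak}, right has 1 {rose}.
  Root fig: left subtree has 3 nodes {lime, cedar, poppy}, right has 6 {lily, kale, aster, reed, ivy, teak}.
    Root cedar: left subtree has 1 node {lime}, right has 1 {poppy}.
    Root ivy: left subtree has 4 nodes {lily, kale, aster, reed}, right has 1 {teak}.
      Root kale: left subtree has 1 node {lily}, right has 2 {aster, reed}.
        Root reed: left subtree has 1 node {aster}, right has 0 { }.

lime, poppy, cedar, lily, aster, reed, kale, teak, ivy, fig, rose, bay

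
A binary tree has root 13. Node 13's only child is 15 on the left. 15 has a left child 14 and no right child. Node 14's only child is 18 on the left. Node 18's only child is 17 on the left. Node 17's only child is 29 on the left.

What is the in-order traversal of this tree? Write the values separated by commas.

29, 17, 18, 14, 15, 13

In-order visits the left subtree, then the node, then the right subtree.
At 13: go left to 15.
  At 15: go left to 14.
    At 14: go left to 18.
      At 18: go left to 17.
        At 17: go left to 29.
          29 is a leaf — visit 29.
        Visit 17.
        At 17: no right child.
      Visit 18.
      At 18: no right child.
    Visit 14.
    At 14: no right child.
  Visit 15.
  At 15: no right child.
Visit 13.
At 13: no right child.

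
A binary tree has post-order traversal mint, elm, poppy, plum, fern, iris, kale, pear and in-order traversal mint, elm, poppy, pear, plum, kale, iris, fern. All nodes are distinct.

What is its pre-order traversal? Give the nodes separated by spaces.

pear poppy elm mint kale plum iris fern

The last element of post-order is the root; it splits in-order into left and right subtrees.
Root pear: left subtree has 3 nodes {mint, elm, poppy}, right has 4 {plum, kale, iris, fern}.
  Root poppy: left subtree has 2 nodes {mint, elm}, right has 0 { }.
    Root elm: left subtree has 1 node {mint}, right has 0 { }.
  Root kale: left subtree has 1 node {plum}, right has 2 {iris, fern}.
    Root iris: left subtree has 0 nodes { }, right has 1 {fern}.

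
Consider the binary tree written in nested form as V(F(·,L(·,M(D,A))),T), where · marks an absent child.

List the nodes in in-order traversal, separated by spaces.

In-order visits the left subtree, then the node, then the right subtree.
At V: go left to F.
  At F: no left child.
  Visit F.
  At F: go right to L.
    At L: no left child.
    Visit L.
    At L: go right to M.
      At M: go left to D.
        D is a leaf — visit D.
      Visit M.
      At M: go right to A.
        A is a leaf — visit A.
Visit V.
At V: go right to T.
  T is a leaf — visit T.

F L D M A V T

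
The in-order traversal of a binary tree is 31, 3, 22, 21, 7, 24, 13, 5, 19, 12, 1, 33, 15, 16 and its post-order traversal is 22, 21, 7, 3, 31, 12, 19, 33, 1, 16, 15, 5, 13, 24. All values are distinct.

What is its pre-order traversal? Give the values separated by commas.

The last element of post-order is the root; it splits in-order into left and right subtrees.
Root 24: left subtree has 5 nodes {31, 3, 22, 21, 7}, right has 8 {13, 5, 19, 12, 1, 33, 15, 16}.
  Root 31: left subtree has 0 nodes { }, right has 4 {3, 22, 21, 7}.
    Root 3: left subtree has 0 nodes { }, right has 3 {22, 21, 7}.
      Root 7: left subtree has 2 nodes {22, 21}, right has 0 { }.
        Root 21: left subtree has 1 node {22}, right has 0 { }.
  Root 13: left subtree has 0 nodes { }, right has 7 {5, 19, 12, 1, 33, 15, 16}.
    Root 5: left subtree has 0 nodes { }, right has 6 {19, 12, 1, 33, 15, 16}.
      Root 15: left subtree has 4 nodes {19, 12, 1, 33}, right has 1 {16}.
        Root 1: left subtree has 2 nodes {19, 12}, right has 1 {33}.
          Root 19: left subtree has 0 nodes { }, right has 1 {12}.

24, 31, 3, 7, 21, 22, 13, 5, 15, 1, 19, 12, 33, 16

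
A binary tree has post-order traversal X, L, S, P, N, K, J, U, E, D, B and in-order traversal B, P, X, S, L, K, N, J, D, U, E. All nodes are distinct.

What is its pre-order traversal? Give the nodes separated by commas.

B, D, J, K, P, S, X, L, N, E, U

The last element of post-order is the root; it splits in-order into left and right subtrees.
Root B: left subtree has 0 nodes { }, right has 10 {P, X, S, L, K, N, J, D, U, E}.
  Root D: left subtree has 7 nodes {P, X, S, L, K, N, J}, right has 2 {U, E}.
    Root J: left subtree has 6 nodes {P, X, S, L, K, N}, right has 0 { }.
      Root K: left subtree has 4 nodes {P, X, S, L}, right has 1 {N}.
        Root P: left subtree has 0 nodes { }, right has 3 {X, S, L}.
          Root S: left subtree has 1 node {X}, right has 1 {L}.
    Root E: left subtree has 1 node {U}, right has 0 { }.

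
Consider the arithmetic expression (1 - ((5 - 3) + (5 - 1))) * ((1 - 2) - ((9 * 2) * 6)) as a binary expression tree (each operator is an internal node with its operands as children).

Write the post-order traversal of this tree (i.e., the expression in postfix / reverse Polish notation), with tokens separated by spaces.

Post-order on an expression tree gives postfix notation: for each operator, emit left operand, right operand, then the operator.

1 5 3 - 5 1 - + - 1 2 - 9 2 * 6 * - *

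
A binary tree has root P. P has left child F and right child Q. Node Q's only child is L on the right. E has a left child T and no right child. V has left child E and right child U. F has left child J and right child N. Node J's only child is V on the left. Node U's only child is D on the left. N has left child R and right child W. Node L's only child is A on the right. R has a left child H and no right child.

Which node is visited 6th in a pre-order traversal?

T

Pre-order visits the node, then its left subtree, then its right subtree.
Visit P.
At P: go left to F.
  Visit F.
  At F: go left to J.
    Visit J.
    At J: go left to V.
      Visit V.
      At V: go left to E.
        Visit E.
        At E: go left to T.
          T is a leaf — visit T.
        At E: no right child.
      At V: go right to U.
        Visit U.
        At U: go left to D.
          D is a leaf — visit D.
        At U: no right child.
    At J: no right child.
  At F: go right to N.
    Visit N.
    At N: go left to R.
      Visit R.
      At R: go left to H.
        H is a leaf — visit H.
      At R: no right child.
    At N: go right to W.
      W is a leaf — visit W.
At P: go right to Q.
  Visit Q.
  At Q: no left child.
  At Q: go right to L.
    Visit L.
    At L: no left child.
    At L: go right to A.
      A is a leaf — visit A.
Full pre-order sequence: P, F, J, V, E, T, U, D, N, R, H, W, Q, L, A.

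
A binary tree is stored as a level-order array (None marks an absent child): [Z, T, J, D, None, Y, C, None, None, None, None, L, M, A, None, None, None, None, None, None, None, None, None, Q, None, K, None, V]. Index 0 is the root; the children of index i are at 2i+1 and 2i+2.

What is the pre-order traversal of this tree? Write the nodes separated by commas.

Z, T, D, J, Y, L, Q, M, K, C, A, V

Pre-order visits the node, then its left subtree, then its right subtree.
Visit Z.
At Z: go left to T.
  Visit T.
  At T: go left to D.
    D is a leaf — visit D.
  At T: no right child.
At Z: go right to J.
  Visit J.
  At J: go left to Y.
    Visit Y.
    At Y: go left to L.
      Visit L.
      At L: go left to Q.
        Q is a leaf — visit Q.
      At L: no right child.
    At Y: go right to M.
      Visit M.
      At M: go left to K.
        K is a leaf — visit K.
      At M: no right child.
  At J: go right to C.
    Visit C.
    At C: go left to A.
      Visit A.
      At A: go left to V.
        V is a leaf — visit V.
      At A: no right child.
    At C: no right child.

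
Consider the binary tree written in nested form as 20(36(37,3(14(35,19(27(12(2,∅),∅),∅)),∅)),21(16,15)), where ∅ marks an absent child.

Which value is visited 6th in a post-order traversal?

Post-order visits the left subtree, then the right subtree, then the node.
At 20: go left to 36.
  At 36: go left to 37.
    37 is a leaf — visit 37.
  At 36: go right to 3.
    At 3: go left to 14.
      At 14: go left to 35.
        35 is a leaf — visit 35.
      At 14: go right to 19.
        At 19: go left to 27.
          At 27: go left to 12.
            At 12: go left to 2.
              2 is a leaf — visit 2.
            At 12: no right child.
            Visit 12.
          At 27: no right child.
          Visit 27.
        At 19: no right child.
        Visit 19.
      Visit 14.
    At 3: no right child.
    Visit 3.
  Visit 36.
At 20: go right to 21.
  At 21: go left to 16.
    16 is a leaf — visit 16.
  At 21: go right to 15.
    15 is a leaf — visit 15.
  Visit 21.
Visit 20.
Full post-order sequence: 37, 35, 2, 12, 27, 19, 14, 3, 36, 16, 15, 21, 20.

19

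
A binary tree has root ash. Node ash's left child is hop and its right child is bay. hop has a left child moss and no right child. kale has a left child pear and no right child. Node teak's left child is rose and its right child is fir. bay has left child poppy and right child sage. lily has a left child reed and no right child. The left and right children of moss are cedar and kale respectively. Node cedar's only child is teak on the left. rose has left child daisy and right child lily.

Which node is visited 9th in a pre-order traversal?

reed

Pre-order visits the node, then its left subtree, then its right subtree.
Visit ash.
At ash: go left to hop.
  Visit hop.
  At hop: go left to moss.
    Visit moss.
    At moss: go left to cedar.
      Visit cedar.
      At cedar: go left to teak.
        Visit teak.
        At teak: go left to rose.
          Visit rose.
          At rose: go left to daisy.
            daisy is a leaf — visit daisy.
          At rose: go right to lily.
            Visit lily.
            At lily: go left to reed.
              reed is a leaf — visit reed.
            At lily: no right child.
        At teak: go right to fir.
          fir is a leaf — visit fir.
      At cedar: no right child.
    At moss: go right to kale.
      Visit kale.
      At kale: go left to pear.
        pear is a leaf — visit pear.
      At kale: no right child.
  At hop: no right child.
At ash: go right to bay.
  Visit bay.
  At bay: go left to poppy.
    poppy is a leaf — visit poppy.
  At bay: go right to sage.
    sage is a leaf — visit sage.
Full pre-order sequence: ash, hop, moss, cedar, teak, rose, daisy, lily, reed, fir, kale, pear, bay, poppy, sage.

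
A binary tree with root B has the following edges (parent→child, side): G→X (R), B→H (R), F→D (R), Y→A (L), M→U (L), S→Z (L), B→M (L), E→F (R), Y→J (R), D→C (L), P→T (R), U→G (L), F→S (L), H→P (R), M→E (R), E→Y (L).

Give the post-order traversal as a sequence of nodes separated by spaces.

Post-order visits the left subtree, then the right subtree, then the node.
At B: go left to M.
  At M: go left to U.
    At U: go left to G.
      At G: no left child.
      At G: go right to X.
        X is a leaf — visit X.
      Visit G.
    At U: no right child.
    Visit U.
  At M: go right to E.
    At E: go left to Y.
      At Y: go left to A.
        A is a leaf — visit A.
      At Y: go right to J.
        J is a leaf — visit J.
      Visit Y.
    At E: go right to F.
      At F: go left to S.
        At S: go left to Z.
          Z is a leaf — visit Z.
        At S: no right child.
        Visit S.
      At F: go right to D.
        At D: go left to C.
          C is a leaf — visit C.
        At D: no right child.
        Visit D.
      Visit F.
    Visit E.
  Visit M.
At B: go right to H.
  At H: no left child.
  At H: go right to P.
    At P: no left child.
    At P: go right to T.
      T is a leaf — visit T.
    Visit P.
  Visit H.
Visit B.

X G U A J Y Z S C D F E M T P H B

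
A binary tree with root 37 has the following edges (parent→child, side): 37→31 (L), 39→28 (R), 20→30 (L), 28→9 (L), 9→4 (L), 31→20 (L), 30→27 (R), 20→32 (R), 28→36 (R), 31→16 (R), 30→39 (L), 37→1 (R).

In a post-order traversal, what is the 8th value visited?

Post-order visits the left subtree, then the right subtree, then the node.
At 37: go left to 31.
  At 31: go left to 20.
    At 20: go left to 30.
      At 30: go left to 39.
        At 39: no left child.
        At 39: go right to 28.
          At 28: go left to 9.
            At 9: go left to 4.
              4 is a leaf — visit 4.
            At 9: no right child.
            Visit 9.
          At 28: go right to 36.
            36 is a leaf — visit 36.
          Visit 28.
        Visit 39.
      At 30: go right to 27.
        27 is a leaf — visit 27.
      Visit 30.
    At 20: go right to 32.
      32 is a leaf — visit 32.
    Visit 20.
  At 31: go right to 16.
    16 is a leaf — visit 16.
  Visit 31.
At 37: go right to 1.
  1 is a leaf — visit 1.
Visit 37.
Full post-order sequence: 4, 9, 36, 28, 39, 27, 30, 32, 20, 16, 31, 1, 37.

32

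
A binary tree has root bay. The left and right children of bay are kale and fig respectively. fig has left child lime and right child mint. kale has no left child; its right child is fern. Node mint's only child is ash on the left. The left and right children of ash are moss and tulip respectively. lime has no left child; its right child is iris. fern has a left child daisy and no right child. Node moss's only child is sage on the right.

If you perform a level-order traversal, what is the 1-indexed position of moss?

10

Level-order visits nodes level by level from the root, left to right within each level.
Level 0: bay
Level 1: kale, fig
Level 2: fern, lime, mint
Level 3: daisy, iris, ash
Level 4: moss, tulip
Level 5: sage
Full level-order sequence: bay, kale, fig, fern, lime, mint, daisy, iris, ash, moss, tulip, sage.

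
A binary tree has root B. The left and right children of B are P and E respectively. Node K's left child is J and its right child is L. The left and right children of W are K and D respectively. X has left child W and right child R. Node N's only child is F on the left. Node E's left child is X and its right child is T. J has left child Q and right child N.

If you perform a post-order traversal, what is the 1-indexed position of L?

6

Post-order visits the left subtree, then the right subtree, then the node.
At B: go left to P.
  P is a leaf — visit P.
At B: go right to E.
  At E: go left to X.
    At X: go left to W.
      At W: go left to K.
        At K: go left to J.
          At J: go left to Q.
            Q is a leaf — visit Q.
          At J: go right to N.
            At N: go left to F.
              F is a leaf — visit F.
            At N: no right child.
            Visit N.
          Visit J.
        At K: go right to L.
          L is a leaf — visit L.
        Visit K.
      At W: go right to D.
        D is a leaf — visit D.
      Visit W.
    At X: go right to R.
      R is a leaf — visit R.
    Visit X.
  At E: go right to T.
    T is a leaf — visit T.
  Visit E.
Visit B.
Full post-order sequence: P, Q, F, N, J, L, K, D, W, R, X, T, E, B.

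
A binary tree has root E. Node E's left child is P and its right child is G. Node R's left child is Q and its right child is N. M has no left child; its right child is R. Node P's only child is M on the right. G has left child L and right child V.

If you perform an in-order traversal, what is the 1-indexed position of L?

In-order visits the left subtree, then the node, then the right subtree.
At E: go left to P.
  At P: no left child.
  Visit P.
  At P: go right to M.
    At M: no left child.
    Visit M.
    At M: go right to R.
      At R: go left to Q.
        Q is a leaf — visit Q.
      Visit R.
      At R: go right to N.
        N is a leaf — visit N.
Visit E.
At E: go right to G.
  At G: go left to L.
    L is a leaf — visit L.
  Visit G.
  At G: go right to V.
    V is a leaf — visit V.
Full in-order sequence: P, M, Q, R, N, E, L, G, V.

7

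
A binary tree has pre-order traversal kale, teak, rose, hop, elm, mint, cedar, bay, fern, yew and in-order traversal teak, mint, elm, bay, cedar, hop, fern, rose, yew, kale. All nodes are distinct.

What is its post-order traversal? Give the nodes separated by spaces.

mint bay cedar elm fern hop yew rose teak kale

The first element of pre-order is the root; it splits in-order into left and right subtrees.
Root kale: left subtree has 9 nodes {teak, mint, elm, bay, cedar, hop, fern, rose, yew}, right has 0 { }.
  Root teak: left subtree has 0 nodes { }, right has 8 {mint, elm, bay, cedar, hop, fern, rose, yew}.
    Root rose: left subtree has 6 nodes {mint, elm, bay, cedar, hop, fern}, right has 1 {yew}.
      Root hop: left subtree has 4 nodes {mint, elm, bay, cedar}, right has 1 {fern}.
        Root elm: left subtree has 1 node {mint}, right has 2 {bay, cedar}.
          Root cedar: left subtree has 1 node {bay}, right has 0 { }.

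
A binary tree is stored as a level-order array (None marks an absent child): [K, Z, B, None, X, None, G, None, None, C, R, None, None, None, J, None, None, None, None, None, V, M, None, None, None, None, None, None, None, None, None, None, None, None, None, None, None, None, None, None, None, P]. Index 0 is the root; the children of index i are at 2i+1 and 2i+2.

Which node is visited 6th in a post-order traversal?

X

Post-order visits the left subtree, then the right subtree, then the node.
At K: go left to Z.
  At Z: no left child.
  At Z: go right to X.
    At X: go left to C.
      At C: no left child.
      At C: go right to V.
        At V: go left to P.
          P is a leaf — visit P.
        At V: no right child.
        Visit V.
      Visit C.
    At X: go right to R.
      At R: go left to M.
        M is a leaf — visit M.
      At R: no right child.
      Visit R.
    Visit X.
  Visit Z.
At K: go right to B.
  At B: no left child.
  At B: go right to G.
    At G: no left child.
    At G: go right to J.
      J is a leaf — visit J.
    Visit G.
  Visit B.
Visit K.
Full post-order sequence: P, V, C, M, R, X, Z, J, G, B, K.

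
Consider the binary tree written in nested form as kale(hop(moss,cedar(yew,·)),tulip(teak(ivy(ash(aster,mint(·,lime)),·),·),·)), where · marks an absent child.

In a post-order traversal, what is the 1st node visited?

moss

Post-order visits the left subtree, then the right subtree, then the node.
At kale: go left to hop.
  At hop: go left to moss.
    moss is a leaf — visit moss.
  At hop: go right to cedar.
    At cedar: go left to yew.
      yew is a leaf — visit yew.
    At cedar: no right child.
    Visit cedar.
  Visit hop.
At kale: go right to tulip.
  At tulip: go left to teak.
    At teak: go left to ivy.
      At ivy: go left to ash.
        At ash: go left to aster.
          aster is a leaf — visit aster.
        At ash: go right to mint.
          At mint: no left child.
          At mint: go right to lime.
            lime is a leaf — visit lime.
          Visit mint.
        Visit ash.
      At ivy: no right child.
      Visit ivy.
    At teak: no right child.
    Visit teak.
  At tulip: no right child.
  Visit tulip.
Visit kale.
Full post-order sequence: moss, yew, cedar, hop, aster, lime, mint, ash, ivy, teak, tulip, kale.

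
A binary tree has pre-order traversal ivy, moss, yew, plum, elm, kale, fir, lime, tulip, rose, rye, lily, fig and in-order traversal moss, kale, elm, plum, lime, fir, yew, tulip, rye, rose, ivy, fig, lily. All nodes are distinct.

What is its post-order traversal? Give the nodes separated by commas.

The first element of pre-order is the root; it splits in-order into left and right subtrees.
Root ivy: left subtree has 10 nodes {moss, kale, elm, plum, lime, fir, yew, tulip, rye, rose}, right has 2 {fig, lily}.
  Root moss: left subtree has 0 nodes { }, right has 9 {kale, elm, plum, lime, fir, yew, tulip, rye, rose}.
    Root yew: left subtree has 5 nodes {kale, elm, plum, lime, fir}, right has 3 {tulip, rye, rose}.
      Root plum: left subtree has 2 nodes {kale, elm}, right has 2 {lime, fir}.
        Root elm: left subtree has 1 node {kale}, right has 0 { }.
        Root fir: left subtree has 1 node {lime}, right has 0 { }.
      Root tulip: left subtree has 0 nodes { }, right has 2 {rye, rose}.
        Root rose: left subtree has 1 node {rye}, right has 0 { }.
  Root lily: left subtree has 1 node {fig}, right has 0 { }.

kale, elm, lime, fir, plum, rye, rose, tulip, yew, moss, fig, lily, ivy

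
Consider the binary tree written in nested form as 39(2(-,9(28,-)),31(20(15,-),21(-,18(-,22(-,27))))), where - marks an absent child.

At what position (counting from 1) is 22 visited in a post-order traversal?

7

Post-order visits the left subtree, then the right subtree, then the node.
At 39: go left to 2.
  At 2: no left child.
  At 2: go right to 9.
    At 9: go left to 28.
      28 is a leaf — visit 28.
    At 9: no right child.
    Visit 9.
  Visit 2.
At 39: go right to 31.
  At 31: go left to 20.
    At 20: go left to 15.
      15 is a leaf — visit 15.
    At 20: no right child.
    Visit 20.
  At 31: go right to 21.
    At 21: no left child.
    At 21: go right to 18.
      At 18: no left child.
      At 18: go right to 22.
        At 22: no left child.
        At 22: go right to 27.
          27 is a leaf — visit 27.
        Visit 22.
      Visit 18.
    Visit 21.
  Visit 31.
Visit 39.
Full post-order sequence: 28, 9, 2, 15, 20, 27, 22, 18, 21, 31, 39.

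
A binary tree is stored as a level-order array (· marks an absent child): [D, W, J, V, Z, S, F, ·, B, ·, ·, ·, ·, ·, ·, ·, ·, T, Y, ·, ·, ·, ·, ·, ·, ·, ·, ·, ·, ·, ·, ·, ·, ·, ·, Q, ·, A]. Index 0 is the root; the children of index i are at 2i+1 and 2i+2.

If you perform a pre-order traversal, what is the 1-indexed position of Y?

Pre-order visits the node, then its left subtree, then its right subtree.
Visit D.
At D: go left to W.
  Visit W.
  At W: go left to V.
    Visit V.
    At V: no left child.
    At V: go right to B.
      Visit B.
      At B: go left to T.
        Visit T.
        At T: go left to Q.
          Q is a leaf — visit Q.
        At T: no right child.
      At B: go right to Y.
        Visit Y.
        At Y: go left to A.
          A is a leaf — visit A.
        At Y: no right child.
  At W: go right to Z.
    Z is a leaf — visit Z.
At D: go right to J.
  Visit J.
  At J: go left to S.
    S is a leaf — visit S.
  At J: go right to F.
    F is a leaf — visit F.
Full pre-order sequence: D, W, V, B, T, Q, Y, A, Z, J, S, F.

7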